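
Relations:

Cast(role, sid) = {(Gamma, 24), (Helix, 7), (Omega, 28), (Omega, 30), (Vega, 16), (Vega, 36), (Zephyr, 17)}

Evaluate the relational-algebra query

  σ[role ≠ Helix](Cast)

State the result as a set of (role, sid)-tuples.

{(Gamma, 24), (Omega, 28), (Omega, 30), (Vega, 16), (Vega, 36), (Zephyr, 17)}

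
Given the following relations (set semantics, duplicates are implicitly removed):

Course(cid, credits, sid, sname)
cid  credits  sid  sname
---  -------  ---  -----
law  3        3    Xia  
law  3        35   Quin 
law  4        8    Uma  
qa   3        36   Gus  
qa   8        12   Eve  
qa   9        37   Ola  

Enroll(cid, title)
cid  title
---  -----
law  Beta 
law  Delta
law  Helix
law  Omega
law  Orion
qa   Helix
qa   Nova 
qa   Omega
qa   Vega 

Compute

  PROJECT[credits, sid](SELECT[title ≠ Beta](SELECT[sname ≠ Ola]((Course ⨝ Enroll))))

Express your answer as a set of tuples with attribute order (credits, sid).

Joining Course and Enroll on cid yields {(law, 3, 3, Xia, Beta), (law, 3, 3, Xia, Delta), (law, 3, 3, Xia, Helix), (law, 3, 3, Xia, Omega), (law, 3, 3, Xia, Orion), (law, 3, 35, Quin, Beta), (law, 3, 35, Quin, Delta), (law, 3, 35, Quin, Helix), (law, 3, 35, Quin, Omega), (law, 3, 35, Quin, Orion), (law, 4, 8, Uma, Beta), (law, 4, 8, Uma, Delta), (law, 4, 8, Uma, Helix), (law, 4, 8, Uma, Omega), (law, 4, 8, Uma, Orion), (qa, 3, 36, Gus, Helix), (qa, 3, 36, Gus, Nova), (qa, 3, 36, Gus, Omega), (qa, 3, 36, Gus, Vega), (qa, 8, 12, Eve, Helix), (qa, 8, 12, Eve, Nova), (qa, 8, 12, Eve, Omega), (qa, 8, 12, Eve, Vega), (qa, 9, 37, Ola, Helix), (qa, 9, 37, Ola, Nova), (qa, 9, 37, Ola, Omega), (qa, 9, 37, Ola, Vega)}.
Selection sname ≠ Ola: {(law, 3, 3, Xia, Beta), (law, 3, 3, Xia, Delta), (law, 3, 3, Xia, Helix), (law, 3, 3, Xia, Omega), (law, 3, 3, Xia, Orion), (law, 3, 35, Quin, Beta), (law, 3, 35, Quin, Delta), (law, 3, 35, Quin, Helix), (law, 3, 35, Quin, Omega), (law, 3, 35, Quin, Orion), (law, 4, 8, Uma, Beta), (law, 4, 8, Uma, Delta), (law, 4, 8, Uma, Helix), (law, 4, 8, Uma, Omega), (law, 4, 8, Uma, Orion), (qa, 3, 36, Gus, Helix), (qa, 3, 36, Gus, Nova), (qa, 3, 36, Gus, Omega), (qa, 3, 36, Gus, Vega), (qa, 8, 12, Eve, Helix), (qa, 8, 12, Eve, Nova), (qa, 8, 12, Eve, Omega), (qa, 8, 12, Eve, Vega)}
Selection title ≠ Beta: {(law, 3, 3, Xia, Delta), (law, 3, 3, Xia, Helix), (law, 3, 3, Xia, Omega), (law, 3, 3, Xia, Orion), (law, 3, 35, Quin, Delta), (law, 3, 35, Quin, Helix), (law, 3, 35, Quin, Omega), (law, 3, 35, Quin, Orion), (law, 4, 8, Uma, Delta), (law, 4, 8, Uma, Helix), (law, 4, 8, Uma, Omega), (law, 4, 8, Uma, Orion), (qa, 3, 36, Gus, Helix), (qa, 3, 36, Gus, Nova), (qa, 3, 36, Gus, Omega), (qa, 3, 36, Gus, Vega), (qa, 8, 12, Eve, Helix), (qa, 8, 12, Eve, Nova), (qa, 8, 12, Eve, Omega), (qa, 8, 12, Eve, Vega)}
Projecting to credits, sid (15 duplicate(s) eliminated): {(3, 3), (3, 35), (3, 36), (4, 8), (8, 12)}

{(3, 3), (3, 35), (3, 36), (4, 8), (8, 12)}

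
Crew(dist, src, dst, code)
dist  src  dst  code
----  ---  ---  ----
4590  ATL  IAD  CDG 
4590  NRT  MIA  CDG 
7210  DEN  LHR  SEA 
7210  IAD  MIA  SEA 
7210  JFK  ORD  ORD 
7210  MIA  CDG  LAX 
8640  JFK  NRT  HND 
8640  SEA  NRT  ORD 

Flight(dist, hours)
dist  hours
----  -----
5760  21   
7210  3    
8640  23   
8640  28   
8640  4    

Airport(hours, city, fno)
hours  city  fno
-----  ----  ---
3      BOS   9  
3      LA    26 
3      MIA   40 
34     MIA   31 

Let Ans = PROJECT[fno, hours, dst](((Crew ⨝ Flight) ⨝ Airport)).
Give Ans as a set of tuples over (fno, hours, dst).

{(26, 3, CDG), (26, 3, LHR), (26, 3, MIA), (26, 3, ORD), (40, 3, CDG), (40, 3, LHR), (40, 3, MIA), (40, 3, ORD), (9, 3, CDG), (9, 3, LHR), (9, 3, MIA), (9, 3, ORD)}

Crew ⋈ Flight (natural join on dist): {(7210, DEN, LHR, SEA, 3), (7210, IAD, MIA, SEA, 3), (7210, JFK, ORD, ORD, 3), (7210, MIA, CDG, LAX, 3), (8640, JFK, NRT, HND, 23), (8640, JFK, NRT, HND, 28), (8640, JFK, NRT, HND, 4), (8640, SEA, NRT, ORD, 23), (8640, SEA, NRT, ORD, 28), (8640, SEA, NRT, ORD, 4)}
(Crew ⨝ Flight) ⋈ Airport (natural join on hours): {(7210, DEN, LHR, SEA, 3, BOS, 9), (7210, DEN, LHR, SEA, 3, LA, 26), (7210, DEN, LHR, SEA, 3, MIA, 40), (7210, IAD, MIA, SEA, 3, BOS, 9), (7210, IAD, MIA, SEA, 3, LA, 26), (7210, IAD, MIA, SEA, 3, MIA, 40), (7210, JFK, ORD, ORD, 3, BOS, 9), (7210, JFK, ORD, ORD, 3, LA, 26), (7210, JFK, ORD, ORD, 3, MIA, 40), (7210, MIA, CDG, LAX, 3, BOS, 9), (7210, MIA, CDG, LAX, 3, LA, 26), (7210, MIA, CDG, LAX, 3, MIA, 40)}
Projecting to fno, hours, dst: {(26, 3, CDG), (26, 3, LHR), (26, 3, MIA), (26, 3, ORD), (40, 3, CDG), (40, 3, LHR), (40, 3, MIA), (40, 3, ORD), (9, 3, CDG), (9, 3, LHR), (9, 3, MIA), (9, 3, ORD)}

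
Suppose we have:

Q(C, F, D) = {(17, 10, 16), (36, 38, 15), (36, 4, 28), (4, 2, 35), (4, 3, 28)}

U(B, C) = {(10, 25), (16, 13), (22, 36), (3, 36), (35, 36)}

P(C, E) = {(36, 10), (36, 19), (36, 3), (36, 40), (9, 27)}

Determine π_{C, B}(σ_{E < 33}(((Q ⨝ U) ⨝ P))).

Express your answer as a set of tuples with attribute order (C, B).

{(36, 22), (36, 3), (36, 35)}

Joining Q and U on C yields {(36, 38, 15, 22), (36, 38, 15, 3), (36, 38, 15, 35), (36, 4, 28, 22), (36, 4, 28, 3), (36, 4, 28, 35)}.
Joining (Q ⨝ U) and P on C yields {(36, 38, 15, 22, 10), (36, 38, 15, 22, 19), (36, 38, 15, 22, 3), (36, 38, 15, 22, 40), (36, 38, 15, 3, 10), (36, 38, 15, 3, 19), (36, 38, 15, 3, 3), (36, 38, 15, 3, 40), (36, 38, 15, 35, 10), (36, 38, 15, 35, 19), (36, 38, 15, 35, 3), (36, 38, 15, 35, 40), (36, 4, 28, 22, 10), (36, 4, 28, 22, 19), (36, 4, 28, 22, 3), (36, 4, 28, 22, 40), (36, 4, 28, 3, 10), (36, 4, 28, 3, 19), (36, 4, 28, 3, 3), (36, 4, 28, 3, 40), (36, 4, 28, 35, 10), (36, 4, 28, 35, 19), (36, 4, 28, 35, 3), (36, 4, 28, 35, 40)}.
Selection E < 33: {(36, 38, 15, 22, 10), (36, 38, 15, 22, 19), (36, 38, 15, 22, 3), (36, 38, 15, 3, 10), (36, 38, 15, 3, 19), (36, 38, 15, 3, 3), (36, 38, 15, 35, 10), (36, 38, 15, 35, 19), (36, 38, 15, 35, 3), (36, 4, 28, 22, 10), (36, 4, 28, 22, 19), (36, 4, 28, 22, 3), (36, 4, 28, 3, 10), (36, 4, 28, 3, 19), (36, 4, 28, 3, 3), (36, 4, 28, 35, 10), (36, 4, 28, 35, 19), (36, 4, 28, 35, 3)}
Keep only column(s) C, B (15 duplicate(s) eliminated): {(36, 22), (36, 3), (36, 35)}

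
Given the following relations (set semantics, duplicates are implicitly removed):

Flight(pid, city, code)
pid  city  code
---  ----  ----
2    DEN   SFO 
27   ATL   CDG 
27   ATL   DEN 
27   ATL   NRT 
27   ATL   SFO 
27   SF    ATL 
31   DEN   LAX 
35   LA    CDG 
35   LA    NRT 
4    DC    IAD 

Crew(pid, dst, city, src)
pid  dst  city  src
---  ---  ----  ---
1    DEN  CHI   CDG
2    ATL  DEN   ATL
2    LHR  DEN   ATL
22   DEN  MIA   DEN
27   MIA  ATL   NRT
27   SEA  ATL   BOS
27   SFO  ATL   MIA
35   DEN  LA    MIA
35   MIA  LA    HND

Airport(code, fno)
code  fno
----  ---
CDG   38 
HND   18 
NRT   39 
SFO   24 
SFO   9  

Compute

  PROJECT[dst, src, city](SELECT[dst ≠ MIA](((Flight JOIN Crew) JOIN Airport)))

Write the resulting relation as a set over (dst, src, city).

{(ATL, ATL, DEN), (DEN, MIA, LA), (LHR, ATL, DEN), (SEA, BOS, ATL), (SFO, MIA, ATL)}

Natural join on pid, city: {(2, DEN, SFO, ATL, ATL), (2, DEN, SFO, LHR, ATL), (27, ATL, CDG, MIA, NRT), (27, ATL, CDG, SEA, BOS), (27, ATL, CDG, SFO, MIA), (27, ATL, DEN, MIA, NRT), (27, ATL, DEN, SEA, BOS), (27, ATL, DEN, SFO, MIA), (27, ATL, NRT, MIA, NRT), (27, ATL, NRT, SEA, BOS), (27, ATL, NRT, SFO, MIA), (27, ATL, SFO, MIA, NRT), (27, ATL, SFO, SEA, BOS), (27, ATL, SFO, SFO, MIA), (35, LA, CDG, DEN, MIA), (35, LA, CDG, MIA, HND), (35, LA, NRT, DEN, MIA), (35, LA, NRT, MIA, HND)}
Natural join on code: {(2, DEN, SFO, ATL, ATL, 24), (2, DEN, SFO, ATL, ATL, 9), (2, DEN, SFO, LHR, ATL, 24), (2, DEN, SFO, LHR, ATL, 9), (27, ATL, CDG, MIA, NRT, 38), (27, ATL, CDG, SEA, BOS, 38), (27, ATL, CDG, SFO, MIA, 38), (27, ATL, NRT, MIA, NRT, 39), (27, ATL, NRT, SEA, BOS, 39), (27, ATL, NRT, SFO, MIA, 39), (27, ATL, SFO, MIA, NRT, 24), (27, ATL, SFO, MIA, NRT, 9), (27, ATL, SFO, SEA, BOS, 24), (27, ATL, SFO, SEA, BOS, 9), (27, ATL, SFO, SFO, MIA, 24), (27, ATL, SFO, SFO, MIA, 9), (35, LA, CDG, DEN, MIA, 38), (35, LA, CDG, MIA, HND, 38), (35, LA, NRT, DEN, MIA, 39), (35, LA, NRT, MIA, HND, 39)}
Apply σ_{dst ≠ MIA}; surviving tuples: {(2, DEN, SFO, ATL, ATL, 24), (2, DEN, SFO, ATL, ATL, 9), (2, DEN, SFO, LHR, ATL, 24), (2, DEN, SFO, LHR, ATL, 9), (27, ATL, CDG, SEA, BOS, 38), (27, ATL, CDG, SFO, MIA, 38), (27, ATL, NRT, SEA, BOS, 39), (27, ATL, NRT, SFO, MIA, 39), (27, ATL, SFO, SEA, BOS, 24), (27, ATL, SFO, SEA, BOS, 9), (27, ATL, SFO, SFO, MIA, 24), (27, ATL, SFO, SFO, MIA, 9), (35, LA, CDG, DEN, MIA, 38), (35, LA, NRT, DEN, MIA, 39)}
π[dst, src, city]: project onto (dst, src, city) (9 duplicate(s) eliminated) → {(ATL, ATL, DEN), (DEN, MIA, LA), (LHR, ATL, DEN), (SEA, BOS, ATL), (SFO, MIA, ATL)}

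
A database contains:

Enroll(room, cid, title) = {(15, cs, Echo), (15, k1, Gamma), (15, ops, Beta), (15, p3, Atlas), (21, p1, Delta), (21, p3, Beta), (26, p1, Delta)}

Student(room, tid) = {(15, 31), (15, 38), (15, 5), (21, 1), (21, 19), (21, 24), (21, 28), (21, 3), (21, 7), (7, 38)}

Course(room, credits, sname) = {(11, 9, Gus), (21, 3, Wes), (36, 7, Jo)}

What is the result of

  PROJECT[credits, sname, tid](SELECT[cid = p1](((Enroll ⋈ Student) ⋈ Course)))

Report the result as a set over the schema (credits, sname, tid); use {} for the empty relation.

{(3, Wes, 1), (3, Wes, 19), (3, Wes, 24), (3, Wes, 28), (3, Wes, 3), (3, Wes, 7)}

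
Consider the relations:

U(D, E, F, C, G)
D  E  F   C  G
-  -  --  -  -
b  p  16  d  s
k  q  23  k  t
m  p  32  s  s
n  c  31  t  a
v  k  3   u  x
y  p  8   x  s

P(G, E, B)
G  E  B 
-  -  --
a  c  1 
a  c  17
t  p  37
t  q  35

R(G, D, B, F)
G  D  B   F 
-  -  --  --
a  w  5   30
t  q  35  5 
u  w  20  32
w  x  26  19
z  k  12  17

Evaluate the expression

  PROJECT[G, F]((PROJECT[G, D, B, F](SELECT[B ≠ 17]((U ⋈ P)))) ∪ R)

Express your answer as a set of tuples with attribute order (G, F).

{(a, 30), (a, 31), (t, 23), (t, 5), (u, 32), (w, 19), (z, 17)}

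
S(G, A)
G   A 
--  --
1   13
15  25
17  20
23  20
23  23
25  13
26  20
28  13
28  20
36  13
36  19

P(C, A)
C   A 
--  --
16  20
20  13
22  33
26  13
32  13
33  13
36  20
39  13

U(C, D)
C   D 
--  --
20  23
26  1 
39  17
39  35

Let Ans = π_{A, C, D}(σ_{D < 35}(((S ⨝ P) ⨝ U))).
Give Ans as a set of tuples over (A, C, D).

{(13, 20, 23), (13, 26, 1), (13, 39, 17)}

Natural join on A: {(1, 13, 20), (1, 13, 26), (1, 13, 32), (1, 13, 33), (1, 13, 39), (17, 20, 16), (17, 20, 36), (23, 20, 16), (23, 20, 36), (25, 13, 20), (25, 13, 26), (25, 13, 32), (25, 13, 33), (25, 13, 39), (26, 20, 16), (26, 20, 36), (28, 13, 20), (28, 13, 26), (28, 13, 32), (28, 13, 33), (28, 13, 39), (28, 20, 16), (28, 20, 36), (36, 13, 20), (36, 13, 26), (36, 13, 32), (36, 13, 33), (36, 13, 39)}
Natural join on C: {(1, 13, 20, 23), (1, 13, 26, 1), (1, 13, 39, 17), (1, 13, 39, 35), (25, 13, 20, 23), (25, 13, 26, 1), (25, 13, 39, 17), (25, 13, 39, 35), (28, 13, 20, 23), (28, 13, 26, 1), (28, 13, 39, 17), (28, 13, 39, 35), (36, 13, 20, 23), (36, 13, 26, 1), (36, 13, 39, 17), (36, 13, 39, 35)}
Selection D < 35: {(1, 13, 20, 23), (1, 13, 26, 1), (1, 13, 39, 17), (25, 13, 20, 23), (25, 13, 26, 1), (25, 13, 39, 17), (28, 13, 20, 23), (28, 13, 26, 1), (28, 13, 39, 17), (36, 13, 20, 23), (36, 13, 26, 1), (36, 13, 39, 17)}
Projecting to A, C, D (9 duplicate(s) eliminated): {(13, 20, 23), (13, 26, 1), (13, 39, 17)}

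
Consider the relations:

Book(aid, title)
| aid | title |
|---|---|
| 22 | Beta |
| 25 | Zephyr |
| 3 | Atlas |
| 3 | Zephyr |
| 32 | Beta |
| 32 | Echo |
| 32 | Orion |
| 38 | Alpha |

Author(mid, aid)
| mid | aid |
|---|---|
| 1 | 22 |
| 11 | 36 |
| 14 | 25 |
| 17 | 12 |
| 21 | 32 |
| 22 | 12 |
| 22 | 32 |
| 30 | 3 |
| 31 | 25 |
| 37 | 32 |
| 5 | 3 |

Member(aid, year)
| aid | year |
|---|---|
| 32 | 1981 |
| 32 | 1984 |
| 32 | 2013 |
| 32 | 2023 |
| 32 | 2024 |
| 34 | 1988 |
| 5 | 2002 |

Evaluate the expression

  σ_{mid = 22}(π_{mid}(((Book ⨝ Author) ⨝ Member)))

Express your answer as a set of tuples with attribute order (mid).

Natural join on aid: {(22, Beta, 1), (25, Zephyr, 14), (25, Zephyr, 31), (3, Atlas, 30), (3, Atlas, 5), (3, Zephyr, 30), (3, Zephyr, 5), (32, Beta, 21), (32, Beta, 22), (32, Beta, 37), (32, Echo, 21), (32, Echo, 22), (32, Echo, 37), (32, Orion, 21), (32, Orion, 22), (32, Orion, 37)}
Natural join on aid: {(32, Beta, 21, 1981), (32, Beta, 21, 1984), (32, Beta, 21, 2013), (32, Beta, 21, 2023), (32, Beta, 21, 2024), (32, Beta, 22, 1981), (32, Beta, 22, 1984), (32, Beta, 22, 2013), (32, Beta, 22, 2023), (32, Beta, 22, 2024), (32, Beta, 37, 1981), (32, Beta, 37, 1984), (32, Beta, 37, 2013), (32, Beta, 37, 2023), (32, Beta, 37, 2024), (32, Echo, 21, 1981), (32, Echo, 21, 1984), (32, Echo, 21, 2013), (32, Echo, 21, 2023), (32, Echo, 21, 2024), (32, Echo, 22, 1981), (32, Echo, 22, 1984), (32, Echo, 22, 2013), (32, Echo, 22, 2023), (32, Echo, 22, 2024), (32, Echo, 37, 1981), (32, Echo, 37, 1984), (32, Echo, 37, 2013), (32, Echo, 37, 2023), (32, Echo, 37, 2024), (32, Orion, 21, 1981), (32, Orion, 21, 1984), (32, Orion, 21, 2013), (32, Orion, 21, 2023), (32, Orion, 21, 2024), (32, Orion, 22, 1981), (32, Orion, 22, 1984), (32, Orion, 22, 2013), (32, Orion, 22, 2023), (32, Orion, 22, 2024), (32, Orion, 37, 1981), (32, Orion, 37, 1984), (32, Orion, 37, 2013), (32, Orion, 37, 2023), (32, Orion, 37, 2024)}
Projecting to mid (42 duplicate(s) eliminated): {21, 22, 37}
Apply σ_{mid = 22}; surviving tuples: {22}

{22}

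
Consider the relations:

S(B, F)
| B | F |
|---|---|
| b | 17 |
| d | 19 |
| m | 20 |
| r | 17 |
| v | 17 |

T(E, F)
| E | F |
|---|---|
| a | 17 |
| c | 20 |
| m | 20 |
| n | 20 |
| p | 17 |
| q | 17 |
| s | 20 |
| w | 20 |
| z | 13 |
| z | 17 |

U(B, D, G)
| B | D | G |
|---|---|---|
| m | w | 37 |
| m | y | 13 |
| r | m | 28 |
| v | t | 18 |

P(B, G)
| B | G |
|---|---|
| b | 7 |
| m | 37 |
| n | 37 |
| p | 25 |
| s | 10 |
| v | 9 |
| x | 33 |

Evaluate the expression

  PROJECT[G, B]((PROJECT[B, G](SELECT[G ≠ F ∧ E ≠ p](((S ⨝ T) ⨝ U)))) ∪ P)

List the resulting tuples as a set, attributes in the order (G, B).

{(10, s), (13, m), (18, v), (25, p), (28, r), (33, x), (37, m), (37, n), (7, b), (9, v)}

S ⋈ T (natural join on F): {(b, 17, a), (b, 17, p), (b, 17, q), (b, 17, z), (m, 20, c), (m, 20, m), (m, 20, n), (m, 20, s), (m, 20, w), (r, 17, a), (r, 17, p), (r, 17, q), (r, 17, z), (v, 17, a), (v, 17, p), (v, 17, q), (v, 17, z)}
(S ⨝ T) ⋈ U (natural join on B): {(m, 20, c, w, 37), (m, 20, c, y, 13), (m, 20, m, w, 37), (m, 20, m, y, 13), (m, 20, n, w, 37), (m, 20, n, y, 13), (m, 20, s, w, 37), (m, 20, s, y, 13), (m, 20, w, w, 37), (m, 20, w, y, 13), (r, 17, a, m, 28), (r, 17, p, m, 28), (r, 17, q, m, 28), (r, 17, z, m, 28), (v, 17, a, t, 18), (v, 17, p, t, 18), (v, 17, q, t, 18), (v, 17, z, t, 18)}
σ[G ≠ F ∧ E ≠ p]: keep tuples satisfying G ≠ F ∧ E ≠ p → {(m, 20, c, w, 37), (m, 20, c, y, 13), (m, 20, m, w, 37), (m, 20, m, y, 13), (m, 20, n, w, 37), (m, 20, n, y, 13), (m, 20, s, w, 37), (m, 20, s, y, 13), (m, 20, w, w, 37), (m, 20, w, y, 13), (r, 17, a, m, 28), (r, 17, q, m, 28), (r, 17, z, m, 28), (v, 17, a, t, 18), (v, 17, q, t, 18), (v, 17, z, t, 18)}
π[B, G]: project onto (B, G) (12 duplicate(s) eliminated) → {(m, 13), (m, 37), (r, 28), (v, 18)}
Set union of the two operands is {(b, 7), (m, 13), (m, 37), (n, 37), (p, 25), (r, 28), (s, 10), (v, 18), (v, 9), (x, 33)}.
π[G, B]: project onto (G, B) → {(10, s), (13, m), (18, v), (25, p), (28, r), (33, x), (37, m), (37, n), (7, b), (9, v)}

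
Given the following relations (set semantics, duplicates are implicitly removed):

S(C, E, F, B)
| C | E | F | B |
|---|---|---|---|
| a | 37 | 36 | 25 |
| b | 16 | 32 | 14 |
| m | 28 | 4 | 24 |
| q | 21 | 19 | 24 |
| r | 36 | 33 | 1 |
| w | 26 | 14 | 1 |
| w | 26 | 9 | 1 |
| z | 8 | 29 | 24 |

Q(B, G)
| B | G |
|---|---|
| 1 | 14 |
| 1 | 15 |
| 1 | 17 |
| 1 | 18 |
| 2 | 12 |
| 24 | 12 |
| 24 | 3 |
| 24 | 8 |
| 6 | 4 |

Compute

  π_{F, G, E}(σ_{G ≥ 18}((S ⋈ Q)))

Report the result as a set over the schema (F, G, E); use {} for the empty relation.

{(14, 18, 26), (33, 18, 36), (9, 18, 26)}

S ⋈ Q (natural join on B): {(m, 28, 4, 24, 12), (m, 28, 4, 24, 3), (m, 28, 4, 24, 8), (q, 21, 19, 24, 12), (q, 21, 19, 24, 3), (q, 21, 19, 24, 8), (r, 36, 33, 1, 14), (r, 36, 33, 1, 15), (r, 36, 33, 1, 17), (r, 36, 33, 1, 18), (w, 26, 14, 1, 14), (w, 26, 14, 1, 15), (w, 26, 14, 1, 17), (w, 26, 14, 1, 18), (w, 26, 9, 1, 14), (w, 26, 9, 1, 15), (w, 26, 9, 1, 17), (w, 26, 9, 1, 18), (z, 8, 29, 24, 12), (z, 8, 29, 24, 3), (z, 8, 29, 24, 8)}
Filtering on G ≥ 18 leaves {(r, 36, 33, 1, 18), (w, 26, 14, 1, 18), (w, 26, 9, 1, 18)}.
Keep only column(s) F, G, E: {(14, 18, 26), (33, 18, 36), (9, 18, 26)}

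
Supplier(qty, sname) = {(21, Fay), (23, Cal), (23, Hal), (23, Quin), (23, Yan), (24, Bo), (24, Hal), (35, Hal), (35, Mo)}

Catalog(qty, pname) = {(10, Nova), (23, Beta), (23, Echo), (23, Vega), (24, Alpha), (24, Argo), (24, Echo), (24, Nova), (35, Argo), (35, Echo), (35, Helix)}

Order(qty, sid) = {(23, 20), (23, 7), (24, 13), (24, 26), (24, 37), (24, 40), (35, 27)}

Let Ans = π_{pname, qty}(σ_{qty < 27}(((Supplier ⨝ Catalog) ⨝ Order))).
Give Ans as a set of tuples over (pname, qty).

{(Alpha, 24), (Argo, 24), (Beta, 23), (Echo, 23), (Echo, 24), (Nova, 24), (Vega, 23)}

Joining Supplier and Catalog on qty yields {(23, Cal, Beta), (23, Cal, Echo), (23, Cal, Vega), (23, Hal, Beta), (23, Hal, Echo), (23, Hal, Vega), (23, Quin, Beta), (23, Quin, Echo), (23, Quin, Vega), (23, Yan, Beta), (23, Yan, Echo), (23, Yan, Vega), (24, Bo, Alpha), (24, Bo, Argo), (24, Bo, Echo), (24, Bo, Nova), (24, Hal, Alpha), (24, Hal, Argo), (24, Hal, Echo), (24, Hal, Nova), (35, Hal, Argo), (35, Hal, Echo), (35, Hal, Helix), (35, Mo, Argo), (35, Mo, Echo), (35, Mo, Helix)}.
Joining (Supplier ⨝ Catalog) and Order on qty yields {(23, Cal, Beta, 20), (23, Cal, Beta, 7), (23, Cal, Echo, 20), (23, Cal, Echo, 7), (23, Cal, Vega, 20), (23, Cal, Vega, 7), (23, Hal, Beta, 20), (23, Hal, Beta, 7), (23, Hal, Echo, 20), (23, Hal, Echo, 7), (23, Hal, Vega, 20), (23, Hal, Vega, 7), (23, Quin, Beta, 20), (23, Quin, Beta, 7), (23, Quin, Echo, 20), (23, Quin, Echo, 7), (23, Quin, Vega, 20), (23, Quin, Vega, 7), (23, Yan, Beta, 20), (23, Yan, Beta, 7), (23, Yan, Echo, 20), (23, Yan, Echo, 7), (23, Yan, Vega, 20), (23, Yan, Vega, 7), (24, Bo, Alpha, 13), (24, Bo, Alpha, 26), (24, Bo, Alpha, 37), (24, Bo, Alpha, 40), (24, Bo, Argo, 13), (24, Bo, Argo, 26), (24, Bo, Argo, 37), (24, Bo, Argo, 40), (24, Bo, Echo, 13), (24, Bo, Echo, 26), (24, Bo, Echo, 37), (24, Bo, Echo, 40), (24, Bo, Nova, 13), (24, Bo, Nova, 26), (24, Bo, Nova, 37), (24, Bo, Nova, 40), (24, Hal, Alpha, 13), (24, Hal, Alpha, 26), (24, Hal, Alpha, 37), (24, Hal, Alpha, 40), (24, Hal, Argo, 13), (24, Hal, Argo, 26), (24, Hal, Argo, 37), (24, Hal, Argo, 40), (24, Hal, Echo, 13), (24, Hal, Echo, 26), (24, Hal, Echo, 37), (24, Hal, Echo, 40), (24, Hal, Nova, 13), (24, Hal, Nova, 26), (24, Hal, Nova, 37), (24, Hal, Nova, 40), (35, Hal, Argo, 27), (35, Hal, Echo, 27), (35, Hal, Helix, 27), (35, Mo, Argo, 27), (35, Mo, Echo, 27), (35, Mo, Helix, 27)}.
Filtering on qty < 27 leaves {(23, Cal, Beta, 20), (23, Cal, Beta, 7), (23, Cal, Echo, 20), (23, Cal, Echo, 7), (23, Cal, Vega, 20), (23, Cal, Vega, 7), (23, Hal, Beta, 20), (23, Hal, Beta, 7), (23, Hal, Echo, 20), (23, Hal, Echo, 7), (23, Hal, Vega, 20), (23, Hal, Vega, 7), (23, Quin, Beta, 20), (23, Quin, Beta, 7), (23, Quin, Echo, 20), (23, Quin, Echo, 7), (23, Quin, Vega, 20), (23, Quin, Vega, 7), (23, Yan, Beta, 20), (23, Yan, Beta, 7), (23, Yan, Echo, 20), (23, Yan, Echo, 7), (23, Yan, Vega, 20), (23, Yan, Vega, 7), (24, Bo, Alpha, 13), (24, Bo, Alpha, 26), (24, Bo, Alpha, 37), (24, Bo, Alpha, 40), (24, Bo, Argo, 13), (24, Bo, Argo, 26), (24, Bo, Argo, 37), (24, Bo, Argo, 40), (24, Bo, Echo, 13), (24, Bo, Echo, 26), (24, Bo, Echo, 37), (24, Bo, Echo, 40), (24, Bo, Nova, 13), (24, Bo, Nova, 26), (24, Bo, Nova, 37), (24, Bo, Nova, 40), (24, Hal, Alpha, 13), (24, Hal, Alpha, 26), (24, Hal, Alpha, 37), (24, Hal, Alpha, 40), (24, Hal, Argo, 13), (24, Hal, Argo, 26), (24, Hal, Argo, 37), (24, Hal, Argo, 40), (24, Hal, Echo, 13), (24, Hal, Echo, 26), (24, Hal, Echo, 37), (24, Hal, Echo, 40), (24, Hal, Nova, 13), (24, Hal, Nova, 26), (24, Hal, Nova, 37), (24, Hal, Nova, 40)}.
Projecting to pname, qty (49 duplicate(s) eliminated): {(Alpha, 24), (Argo, 24), (Beta, 23), (Echo, 23), (Echo, 24), (Nova, 24), (Vega, 23)}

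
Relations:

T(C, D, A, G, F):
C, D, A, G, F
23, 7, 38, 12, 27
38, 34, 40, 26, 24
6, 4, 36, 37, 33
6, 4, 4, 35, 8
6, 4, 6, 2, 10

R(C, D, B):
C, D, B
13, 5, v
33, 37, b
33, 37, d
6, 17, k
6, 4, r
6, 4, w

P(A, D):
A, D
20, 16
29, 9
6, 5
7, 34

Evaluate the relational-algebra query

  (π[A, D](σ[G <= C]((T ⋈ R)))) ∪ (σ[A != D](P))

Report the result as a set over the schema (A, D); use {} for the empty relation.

{(20, 16), (29, 9), (6, 4), (6, 5), (7, 34)}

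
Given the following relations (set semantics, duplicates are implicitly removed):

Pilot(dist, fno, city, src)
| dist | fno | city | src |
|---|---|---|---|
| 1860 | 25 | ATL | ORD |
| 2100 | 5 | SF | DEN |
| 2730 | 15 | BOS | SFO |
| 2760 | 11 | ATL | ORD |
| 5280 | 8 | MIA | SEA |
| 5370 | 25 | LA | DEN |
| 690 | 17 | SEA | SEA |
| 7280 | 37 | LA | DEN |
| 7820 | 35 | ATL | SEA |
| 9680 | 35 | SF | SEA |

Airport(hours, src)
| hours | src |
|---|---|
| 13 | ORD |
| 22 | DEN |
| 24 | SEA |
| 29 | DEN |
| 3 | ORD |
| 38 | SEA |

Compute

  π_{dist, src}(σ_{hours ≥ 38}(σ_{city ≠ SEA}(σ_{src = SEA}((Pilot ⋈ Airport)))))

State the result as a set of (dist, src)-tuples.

Pilot ⋈ Airport (natural join on src): {(1860, 25, ATL, ORD, 13), (1860, 25, ATL, ORD, 3), (2100, 5, SF, DEN, 22), (2100, 5, SF, DEN, 29), (2760, 11, ATL, ORD, 13), (2760, 11, ATL, ORD, 3), (5280, 8, MIA, SEA, 24), (5280, 8, MIA, SEA, 38), (5370, 25, LA, DEN, 22), (5370, 25, LA, DEN, 29), (690, 17, SEA, SEA, 24), (690, 17, SEA, SEA, 38), (7280, 37, LA, DEN, 22), (7280, 37, LA, DEN, 29), (7820, 35, ATL, SEA, 24), (7820, 35, ATL, SEA, 38), (9680, 35, SF, SEA, 24), (9680, 35, SF, SEA, 38)}
Filtering on src = SEA leaves {(5280, 8, MIA, SEA, 24), (5280, 8, MIA, SEA, 38), (690, 17, SEA, SEA, 24), (690, 17, SEA, SEA, 38), (7820, 35, ATL, SEA, 24), (7820, 35, ATL, SEA, 38), (9680, 35, SF, SEA, 24), (9680, 35, SF, SEA, 38)}.
Filtering on city ≠ SEA leaves {(5280, 8, MIA, SEA, 24), (5280, 8, MIA, SEA, 38), (7820, 35, ATL, SEA, 24), (7820, 35, ATL, SEA, 38), (9680, 35, SF, SEA, 24), (9680, 35, SF, SEA, 38)}.
Filtering on hours ≥ 38 leaves {(5280, 8, MIA, SEA, 38), (7820, 35, ATL, SEA, 38), (9680, 35, SF, SEA, 38)}.
π[dist, src]: project onto (dist, src) → {(5280, SEA), (7820, SEA), (9680, SEA)}

{(5280, SEA), (7820, SEA), (9680, SEA)}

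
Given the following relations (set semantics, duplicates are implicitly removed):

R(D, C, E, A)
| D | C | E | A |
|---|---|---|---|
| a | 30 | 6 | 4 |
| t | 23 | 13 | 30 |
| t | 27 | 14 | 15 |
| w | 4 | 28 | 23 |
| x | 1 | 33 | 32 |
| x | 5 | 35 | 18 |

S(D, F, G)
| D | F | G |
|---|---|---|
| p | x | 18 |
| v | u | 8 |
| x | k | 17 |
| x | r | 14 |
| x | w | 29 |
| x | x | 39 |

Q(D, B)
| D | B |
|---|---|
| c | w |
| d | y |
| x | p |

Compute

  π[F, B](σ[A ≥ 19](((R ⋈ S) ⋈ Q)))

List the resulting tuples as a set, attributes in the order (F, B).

{(k, p), (r, p), (w, p), (x, p)}

Joining R and S on D yields {(x, 1, 33, 32, k, 17), (x, 1, 33, 32, r, 14), (x, 1, 33, 32, w, 29), (x, 1, 33, 32, x, 39), (x, 5, 35, 18, k, 17), (x, 5, 35, 18, r, 14), (x, 5, 35, 18, w, 29), (x, 5, 35, 18, x, 39)}.
Joining (R ⋈ S) and Q on D yields {(x, 1, 33, 32, k, 17, p), (x, 1, 33, 32, r, 14, p), (x, 1, 33, 32, w, 29, p), (x, 1, 33, 32, x, 39, p), (x, 5, 35, 18, k, 17, p), (x, 5, 35, 18, r, 14, p), (x, 5, 35, 18, w, 29, p), (x, 5, 35, 18, x, 39, p)}.
Filtering on A ≥ 19 leaves {(x, 1, 33, 32, k, 17, p), (x, 1, 33, 32, r, 14, p), (x, 1, 33, 32, w, 29, p), (x, 1, 33, 32, x, 39, p)}.
π[F, B]: project onto (F, B) → {(k, p), (r, p), (w, p), (x, p)}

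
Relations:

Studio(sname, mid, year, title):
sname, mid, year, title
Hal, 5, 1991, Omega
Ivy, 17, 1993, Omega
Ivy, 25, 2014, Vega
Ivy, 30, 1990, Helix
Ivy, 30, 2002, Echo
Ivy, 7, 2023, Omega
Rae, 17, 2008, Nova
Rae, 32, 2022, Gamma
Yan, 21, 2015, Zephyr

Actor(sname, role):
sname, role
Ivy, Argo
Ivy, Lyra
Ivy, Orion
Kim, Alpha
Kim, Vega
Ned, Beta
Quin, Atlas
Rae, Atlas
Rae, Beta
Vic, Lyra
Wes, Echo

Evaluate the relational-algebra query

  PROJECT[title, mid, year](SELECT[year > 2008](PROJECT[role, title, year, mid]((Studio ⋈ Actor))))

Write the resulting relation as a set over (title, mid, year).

{(Gamma, 32, 2022), (Omega, 7, 2023), (Vega, 25, 2014)}

Studio ⋈ Actor (natural join on sname): {(Ivy, 17, 1993, Omega, Argo), (Ivy, 17, 1993, Omega, Lyra), (Ivy, 17, 1993, Omega, Orion), (Ivy, 25, 2014, Vega, Argo), (Ivy, 25, 2014, Vega, Lyra), (Ivy, 25, 2014, Vega, Orion), (Ivy, 30, 1990, Helix, Argo), (Ivy, 30, 1990, Helix, Lyra), (Ivy, 30, 1990, Helix, Orion), (Ivy, 30, 2002, Echo, Argo), (Ivy, 30, 2002, Echo, Lyra), (Ivy, 30, 2002, Echo, Orion), (Ivy, 7, 2023, Omega, Argo), (Ivy, 7, 2023, Omega, Lyra), (Ivy, 7, 2023, Omega, Orion), (Rae, 17, 2008, Nova, Atlas), (Rae, 17, 2008, Nova, Beta), (Rae, 32, 2022, Gamma, Atlas), (Rae, 32, 2022, Gamma, Beta)}
π[role, title, year, mid]: project onto (role, title, year, mid) → {(Argo, Echo, 2002, 30), (Argo, Helix, 1990, 30), (Argo, Omega, 1993, 17), (Argo, Omega, 2023, 7), (Argo, Vega, 2014, 25), (Atlas, Gamma, 2022, 32), (Atlas, Nova, 2008, 17), (Beta, Gamma, 2022, 32), (Beta, Nova, 2008, 17), (Lyra, Echo, 2002, 30), (Lyra, Helix, 1990, 30), (Lyra, Omega, 1993, 17), (Lyra, Omega, 2023, 7), (Lyra, Vega, 2014, 25), (Orion, Echo, 2002, 30), (Orion, Helix, 1990, 30), (Orion, Omega, 1993, 17), (Orion, Omega, 2023, 7), (Orion, Vega, 2014, 25)}
Selection year > 2008: {(Argo, Omega, 2023, 7), (Argo, Vega, 2014, 25), (Atlas, Gamma, 2022, 32), (Beta, Gamma, 2022, 32), (Lyra, Omega, 2023, 7), (Lyra, Vega, 2014, 25), (Orion, Omega, 2023, 7), (Orion, Vega, 2014, 25)}
π[title, mid, year]: project onto (title, mid, year) (5 duplicate(s) eliminated) → {(Gamma, 32, 2022), (Omega, 7, 2023), (Vega, 25, 2014)}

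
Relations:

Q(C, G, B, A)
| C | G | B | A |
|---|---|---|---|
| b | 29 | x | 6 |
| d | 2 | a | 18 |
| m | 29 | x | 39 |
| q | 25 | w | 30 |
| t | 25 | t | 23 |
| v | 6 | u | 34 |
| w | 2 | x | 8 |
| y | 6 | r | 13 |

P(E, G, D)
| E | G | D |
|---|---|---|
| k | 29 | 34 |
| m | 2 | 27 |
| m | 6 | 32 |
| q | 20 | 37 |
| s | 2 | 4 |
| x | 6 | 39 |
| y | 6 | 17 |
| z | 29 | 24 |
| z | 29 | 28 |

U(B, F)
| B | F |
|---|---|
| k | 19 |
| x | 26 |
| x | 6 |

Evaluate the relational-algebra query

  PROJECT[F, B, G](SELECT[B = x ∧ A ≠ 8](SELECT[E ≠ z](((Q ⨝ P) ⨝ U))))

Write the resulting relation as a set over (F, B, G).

Q ⋈ P (natural join on G): {(b, 29, x, 6, k, 34), (b, 29, x, 6, z, 24), (b, 29, x, 6, z, 28), (d, 2, a, 18, m, 27), (d, 2, a, 18, s, 4), (m, 29, x, 39, k, 34), (m, 29, x, 39, z, 24), (m, 29, x, 39, z, 28), (v, 6, u, 34, m, 32), (v, 6, u, 34, x, 39), (v, 6, u, 34, y, 17), (w, 2, x, 8, m, 27), (w, 2, x, 8, s, 4), (y, 6, r, 13, m, 32), (y, 6, r, 13, x, 39), (y, 6, r, 13, y, 17)}
(Q ⨝ P) ⋈ U (natural join on B): {(b, 29, x, 6, k, 34, 26), (b, 29, x, 6, k, 34, 6), (b, 29, x, 6, z, 24, 26), (b, 29, x, 6, z, 24, 6), (b, 29, x, 6, z, 28, 26), (b, 29, x, 6, z, 28, 6), (m, 29, x, 39, k, 34, 26), (m, 29, x, 39, k, 34, 6), (m, 29, x, 39, z, 24, 26), (m, 29, x, 39, z, 24, 6), (m, 29, x, 39, z, 28, 26), (m, 29, x, 39, z, 28, 6), (w, 2, x, 8, m, 27, 26), (w, 2, x, 8, m, 27, 6), (w, 2, x, 8, s, 4, 26), (w, 2, x, 8, s, 4, 6)}
Selection E ≠ z: {(b, 29, x, 6, k, 34, 26), (b, 29, x, 6, k, 34, 6), (m, 29, x, 39, k, 34, 26), (m, 29, x, 39, k, 34, 6), (w, 2, x, 8, m, 27, 26), (w, 2, x, 8, m, 27, 6), (w, 2, x, 8, s, 4, 26), (w, 2, x, 8, s, 4, 6)}
Selection B = x ∧ A ≠ 8: {(b, 29, x, 6, k, 34, 26), (b, 29, x, 6, k, 34, 6), (m, 29, x, 39, k, 34, 26), (m, 29, x, 39, k, 34, 6)}
π_{F, B, G} gives {(26, x, 29), (6, x, 29)} (2 duplicate(s) eliminated).

{(26, x, 29), (6, x, 29)}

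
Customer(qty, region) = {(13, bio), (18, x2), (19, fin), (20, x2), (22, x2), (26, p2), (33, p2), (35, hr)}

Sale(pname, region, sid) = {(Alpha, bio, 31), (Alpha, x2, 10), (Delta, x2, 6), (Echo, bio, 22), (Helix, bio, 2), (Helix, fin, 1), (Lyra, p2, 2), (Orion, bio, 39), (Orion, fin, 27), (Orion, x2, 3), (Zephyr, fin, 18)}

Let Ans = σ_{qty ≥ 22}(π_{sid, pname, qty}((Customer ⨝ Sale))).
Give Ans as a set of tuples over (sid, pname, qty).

{(10, Alpha, 22), (2, Lyra, 26), (2, Lyra, 33), (3, Orion, 22), (6, Delta, 22)}

Joining Customer and Sale on region yields {(13, bio, Alpha, 31), (13, bio, Echo, 22), (13, bio, Helix, 2), (13, bio, Orion, 39), (18, x2, Alpha, 10), (18, x2, Delta, 6), (18, x2, Orion, 3), (19, fin, Helix, 1), (19, fin, Orion, 27), (19, fin, Zephyr, 18), (20, x2, Alpha, 10), (20, x2, Delta, 6), (20, x2, Orion, 3), (22, x2, Alpha, 10), (22, x2, Delta, 6), (22, x2, Orion, 3), (26, p2, Lyra, 2), (33, p2, Lyra, 2)}.
Projecting to sid, pname, qty: {(1, Helix, 19), (10, Alpha, 18), (10, Alpha, 20), (10, Alpha, 22), (18, Zephyr, 19), (2, Helix, 13), (2, Lyra, 26), (2, Lyra, 33), (22, Echo, 13), (27, Orion, 19), (3, Orion, 18), (3, Orion, 20), (3, Orion, 22), (31, Alpha, 13), (39, Orion, 13), (6, Delta, 18), (6, Delta, 20), (6, Delta, 22)}
Filtering on qty ≥ 22 leaves {(10, Alpha, 22), (2, Lyra, 26), (2, Lyra, 33), (3, Orion, 22), (6, Delta, 22)}.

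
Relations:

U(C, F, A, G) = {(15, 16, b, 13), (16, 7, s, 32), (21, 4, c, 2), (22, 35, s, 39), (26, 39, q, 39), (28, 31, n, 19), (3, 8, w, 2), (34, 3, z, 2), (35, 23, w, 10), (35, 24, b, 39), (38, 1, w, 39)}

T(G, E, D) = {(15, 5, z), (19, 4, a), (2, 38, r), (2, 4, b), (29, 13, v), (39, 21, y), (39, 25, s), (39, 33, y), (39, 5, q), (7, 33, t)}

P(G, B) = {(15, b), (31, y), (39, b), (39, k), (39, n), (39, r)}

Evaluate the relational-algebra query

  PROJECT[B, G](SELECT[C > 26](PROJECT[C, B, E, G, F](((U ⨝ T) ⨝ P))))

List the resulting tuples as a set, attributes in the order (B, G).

{(b, 39), (k, 39), (n, 39), (r, 39)}

Natural join on G: {(21, 4, c, 2, 38, r), (21, 4, c, 2, 4, b), (22, 35, s, 39, 21, y), (22, 35, s, 39, 25, s), (22, 35, s, 39, 33, y), (22, 35, s, 39, 5, q), (26, 39, q, 39, 21, y), (26, 39, q, 39, 25, s), (26, 39, q, 39, 33, y), (26, 39, q, 39, 5, q), (28, 31, n, 19, 4, a), (3, 8, w, 2, 38, r), (3, 8, w, 2, 4, b), (34, 3, z, 2, 38, r), (34, 3, z, 2, 4, b), (35, 24, b, 39, 21, y), (35, 24, b, 39, 25, s), (35, 24, b, 39, 33, y), (35, 24, b, 39, 5, q), (38, 1, w, 39, 21, y), (38, 1, w, 39, 25, s), (38, 1, w, 39, 33, y), (38, 1, w, 39, 5, q)}
Natural join on G: {(22, 35, s, 39, 21, y, b), (22, 35, s, 39, 21, y, k), (22, 35, s, 39, 21, y, n), (22, 35, s, 39, 21, y, r), (22, 35, s, 39, 25, s, b), (22, 35, s, 39, 25, s, k), (22, 35, s, 39, 25, s, n), (22, 35, s, 39, 25, s, r), (22, 35, s, 39, 33, y, b), (22, 35, s, 39, 33, y, k), (22, 35, s, 39, 33, y, n), (22, 35, s, 39, 33, y, r), (22, 35, s, 39, 5, q, b), (22, 35, s, 39, 5, q, k), (22, 35, s, 39, 5, q, n), (22, 35, s, 39, 5, q, r), (26, 39, q, 39, 21, y, b), (26, 39, q, 39, 21, y, k), (26, 39, q, 39, 21, y, n), (26, 39, q, 39, 21, y, r), (26, 39, q, 39, 25, s, b), (26, 39, q, 39, 25, s, k), (26, 39, q, 39, 25, s, n), (26, 39, q, 39, 25, s, r), (26, 39, q, 39, 33, y, b), (26, 39, q, 39, 33, y, k), (26, 39, q, 39, 33, y, n), (26, 39, q, 39, 33, y, r), (26, 39, q, 39, 5, q, b), (26, 39, q, 39, 5, q, k), (26, 39, q, 39, 5, q, n), (26, 39, q, 39, 5, q, r), (35, 24, b, 39, 21, y, b), (35, 24, b, 39, 21, y, k), (35, 24, b, 39, 21, y, n), (35, 24, b, 39, 21, y, r), (35, 24, b, 39, 25, s, b), (35, 24, b, 39, 25, s, k), (35, 24, b, 39, 25, s, n), (35, 24, b, 39, 25, s, r), (35, 24, b, 39, 33, y, b), (35, 24, b, 39, 33, y, k), (35, 24, b, 39, 33, y, n), (35, 24, b, 39, 33, y, r), (35, 24, b, 39, 5, q, b), (35, 24, b, 39, 5, q, k), (35, 24, b, 39, 5, q, n), (35, 24, b, 39, 5, q, r), (38, 1, w, 39, 21, y, b), (38, 1, w, 39, 21, y, k), (38, 1, w, 39, 21, y, n), (38, 1, w, 39, 21, y, r), (38, 1, w, 39, 25, s, b), (38, 1, w, 39, 25, s, k), (38, 1, w, 39, 25, s, n), (38, 1, w, 39, 25, s, r), (38, 1, w, 39, 33, y, b), (38, 1, w, 39, 33, y, k), (38, 1, w, 39, 33, y, n), (38, 1, w, 39, 33, y, r), (38, 1, w, 39, 5, q, b), (38, 1, w, 39, 5, q, k), (38, 1, w, 39, 5, q, n), (38, 1, w, 39, 5, q, r)}
Projecting to C, B, E, G, F: {(22, b, 21, 39, 35), (22, b, 25, 39, 35), (22, b, 33, 39, 35), (22, b, 5, 39, 35), (22, k, 21, 39, 35), (22, k, 25, 39, 35), (22, k, 33, 39, 35), (22, k, 5, 39, 35), (22, n, 21, 39, 35), (22, n, 25, 39, 35), (22, n, 33, 39, 35), (22, n, 5, 39, 35), (22, r, 21, 39, 35), (22, r, 25, 39, 35), (22, r, 33, 39, 35), (22, r, 5, 39, 35), (26, b, 21, 39, 39), (26, b, 25, 39, 39), (26, b, 33, 39, 39), (26, b, 5, 39, 39), (26, k, 21, 39, 39), (26, k, 25, 39, 39), (26, k, 33, 39, 39), (26, k, 5, 39, 39), (26, n, 21, 39, 39), (26, n, 25, 39, 39), (26, n, 33, 39, 39), (26, n, 5, 39, 39), (26, r, 21, 39, 39), (26, r, 25, 39, 39), (26, r, 33, 39, 39), (26, r, 5, 39, 39), (35, b, 21, 39, 24), (35, b, 25, 39, 24), (35, b, 33, 39, 24), (35, b, 5, 39, 24), (35, k, 21, 39, 24), (35, k, 25, 39, 24), (35, k, 33, 39, 24), (35, k, 5, 39, 24), (35, n, 21, 39, 24), (35, n, 25, 39, 24), (35, n, 33, 39, 24), (35, n, 5, 39, 24), (35, r, 21, 39, 24), (35, r, 25, 39, 24), (35, r, 33, 39, 24), (35, r, 5, 39, 24), (38, b, 21, 39, 1), (38, b, 25, 39, 1), (38, b, 33, 39, 1), (38, b, 5, 39, 1), (38, k, 21, 39, 1), (38, k, 25, 39, 1), (38, k, 33, 39, 1), (38, k, 5, 39, 1), (38, n, 21, 39, 1), (38, n, 25, 39, 1), (38, n, 33, 39, 1), (38, n, 5, 39, 1), (38, r, 21, 39, 1), (38, r, 25, 39, 1), (38, r, 33, 39, 1), (38, r, 5, 39, 1)}
Filtering on C > 26 leaves {(35, b, 21, 39, 24), (35, b, 25, 39, 24), (35, b, 33, 39, 24), (35, b, 5, 39, 24), (35, k, 21, 39, 24), (35, k, 25, 39, 24), (35, k, 33, 39, 24), (35, k, 5, 39, 24), (35, n, 21, 39, 24), (35, n, 25, 39, 24), (35, n, 33, 39, 24), (35, n, 5, 39, 24), (35, r, 21, 39, 24), (35, r, 25, 39, 24), (35, r, 33, 39, 24), (35, r, 5, 39, 24), (38, b, 21, 39, 1), (38, b, 25, 39, 1), (38, b, 33, 39, 1), (38, b, 5, 39, 1), (38, k, 21, 39, 1), (38, k, 25, 39, 1), (38, k, 33, 39, 1), (38, k, 5, 39, 1), (38, n, 21, 39, 1), (38, n, 25, 39, 1), (38, n, 33, 39, 1), (38, n, 5, 39, 1), (38, r, 21, 39, 1), (38, r, 25, 39, 1), (38, r, 33, 39, 1), (38, r, 5, 39, 1)}.
Projecting to B, G (28 duplicate(s) eliminated): {(b, 39), (k, 39), (n, 39), (r, 39)}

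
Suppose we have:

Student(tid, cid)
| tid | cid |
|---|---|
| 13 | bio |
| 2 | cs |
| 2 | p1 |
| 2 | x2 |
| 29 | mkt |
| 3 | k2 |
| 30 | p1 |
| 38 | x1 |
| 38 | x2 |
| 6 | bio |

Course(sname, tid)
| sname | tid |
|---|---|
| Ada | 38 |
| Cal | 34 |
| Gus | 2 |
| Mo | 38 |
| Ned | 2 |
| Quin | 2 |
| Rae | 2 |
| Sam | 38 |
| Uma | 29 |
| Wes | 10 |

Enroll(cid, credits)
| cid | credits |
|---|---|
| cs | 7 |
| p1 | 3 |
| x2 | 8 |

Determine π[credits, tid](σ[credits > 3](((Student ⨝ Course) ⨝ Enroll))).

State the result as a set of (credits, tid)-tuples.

Joining Student and Course on tid yields {(2, cs, Gus), (2, cs, Ned), (2, cs, Quin), (2, cs, Rae), (2, p1, Gus), (2, p1, Ned), (2, p1, Quin), (2, p1, Rae), (2, x2, Gus), (2, x2, Ned), (2, x2, Quin), (2, x2, Rae), (29, mkt, Uma), (38, x1, Ada), (38, x1, Mo), (38, x1, Sam), (38, x2, Ada), (38, x2, Mo), (38, x2, Sam)}.
Joining (Student ⨝ Course) and Enroll on cid yields {(2, cs, Gus, 7), (2, cs, Ned, 7), (2, cs, Quin, 7), (2, cs, Rae, 7), (2, p1, Gus, 3), (2, p1, Ned, 3), (2, p1, Quin, 3), (2, p1, Rae, 3), (2, x2, Gus, 8), (2, x2, Ned, 8), (2, x2, Quin, 8), (2, x2, Rae, 8), (38, x2, Ada, 8), (38, x2, Mo, 8), (38, x2, Sam, 8)}.
Apply σ_{credits > 3}; surviving tuples: {(2, cs, Gus, 7), (2, cs, Ned, 7), (2, cs, Quin, 7), (2, cs, Rae, 7), (2, x2, Gus, 8), (2, x2, Ned, 8), (2, x2, Quin, 8), (2, x2, Rae, 8), (38, x2, Ada, 8), (38, x2, Mo, 8), (38, x2, Sam, 8)}
Projecting to credits, tid (8 duplicate(s) eliminated): {(7, 2), (8, 2), (8, 38)}

{(7, 2), (8, 2), (8, 38)}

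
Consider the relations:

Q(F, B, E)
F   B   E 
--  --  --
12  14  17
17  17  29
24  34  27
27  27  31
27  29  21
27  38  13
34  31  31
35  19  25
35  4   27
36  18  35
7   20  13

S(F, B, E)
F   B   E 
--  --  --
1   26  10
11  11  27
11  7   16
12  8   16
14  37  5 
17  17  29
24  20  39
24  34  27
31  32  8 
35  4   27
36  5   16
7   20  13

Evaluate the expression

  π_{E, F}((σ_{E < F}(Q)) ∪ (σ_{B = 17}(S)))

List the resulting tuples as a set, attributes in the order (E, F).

Filtering on E < F leaves {(27, 29, 21), (27, 38, 13), (34, 31, 31), (35, 19, 25), (35, 4, 27), (36, 18, 35)}.
Filtering on B = 17 leaves {(17, 17, 29)}.
Set union of the two operands is {(17, 17, 29), (27, 29, 21), (27, 38, 13), (34, 31, 31), (35, 19, 25), (35, 4, 27), (36, 18, 35)}.
π[E, F]: project onto (E, F) → {(13, 27), (21, 27), (25, 35), (27, 35), (29, 17), (31, 34), (35, 36)}

{(13, 27), (21, 27), (25, 35), (27, 35), (29, 17), (31, 34), (35, 36)}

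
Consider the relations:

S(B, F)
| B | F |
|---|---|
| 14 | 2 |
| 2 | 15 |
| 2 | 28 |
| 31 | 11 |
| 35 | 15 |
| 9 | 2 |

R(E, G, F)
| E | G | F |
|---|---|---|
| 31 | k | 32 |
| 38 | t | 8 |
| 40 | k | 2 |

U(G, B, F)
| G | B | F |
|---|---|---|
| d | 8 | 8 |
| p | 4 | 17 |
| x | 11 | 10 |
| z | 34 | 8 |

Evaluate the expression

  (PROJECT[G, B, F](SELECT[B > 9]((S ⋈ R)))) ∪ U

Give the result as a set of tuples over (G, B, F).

{(d, 8, 8), (k, 14, 2), (p, 4, 17), (x, 11, 10), (z, 34, 8)}

Joining S and R on F yields {(14, 2, 40, k), (9, 2, 40, k)}.
Selection B > 9: {(14, 2, 40, k)}
Projecting to G, B, F: {(k, 14, 2)}
Taking the union: {(d, 8, 8), (k, 14, 2), (p, 4, 17), (x, 11, 10), (z, 34, 8)}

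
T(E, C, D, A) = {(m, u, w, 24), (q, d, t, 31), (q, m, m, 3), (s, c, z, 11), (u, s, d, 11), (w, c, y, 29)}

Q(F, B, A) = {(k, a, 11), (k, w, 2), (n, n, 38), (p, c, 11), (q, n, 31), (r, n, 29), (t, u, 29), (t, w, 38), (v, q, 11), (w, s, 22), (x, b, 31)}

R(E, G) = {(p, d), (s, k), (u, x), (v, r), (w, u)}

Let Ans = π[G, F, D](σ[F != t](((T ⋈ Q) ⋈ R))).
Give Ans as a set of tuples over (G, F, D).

{(k, k, z), (k, p, z), (k, v, z), (u, r, y), (x, k, d), (x, p, d), (x, v, d)}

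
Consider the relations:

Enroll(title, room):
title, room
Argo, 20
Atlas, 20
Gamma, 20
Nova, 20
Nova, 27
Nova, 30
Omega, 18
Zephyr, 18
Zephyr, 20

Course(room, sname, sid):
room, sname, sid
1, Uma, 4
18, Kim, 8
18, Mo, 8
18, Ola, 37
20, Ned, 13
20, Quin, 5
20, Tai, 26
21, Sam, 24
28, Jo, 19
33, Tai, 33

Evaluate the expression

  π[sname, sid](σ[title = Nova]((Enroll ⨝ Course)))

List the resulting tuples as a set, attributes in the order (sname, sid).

{(Ned, 13), (Quin, 5), (Tai, 26)}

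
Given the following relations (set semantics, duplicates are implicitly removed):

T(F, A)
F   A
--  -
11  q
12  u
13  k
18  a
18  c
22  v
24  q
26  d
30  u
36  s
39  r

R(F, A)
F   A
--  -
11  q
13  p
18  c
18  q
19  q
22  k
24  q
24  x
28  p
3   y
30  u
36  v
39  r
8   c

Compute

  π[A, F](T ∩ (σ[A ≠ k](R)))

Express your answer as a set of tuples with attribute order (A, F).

{(c, 18), (q, 11), (q, 24), (r, 39), (u, 30)}

σ[A ≠ k]: keep tuples satisfying A ≠ k → {(11, q), (13, p), (18, c), (18, q), (19, q), (24, q), (24, x), (28, p), (3, y), (30, u), (36, v), (39, r), (8, c)}
Taking the intersection: {(11, q), (18, c), (24, q), (30, u), (39, r)}
π[A, F]: project onto (A, F) → {(c, 18), (q, 11), (q, 24), (r, 39), (u, 30)}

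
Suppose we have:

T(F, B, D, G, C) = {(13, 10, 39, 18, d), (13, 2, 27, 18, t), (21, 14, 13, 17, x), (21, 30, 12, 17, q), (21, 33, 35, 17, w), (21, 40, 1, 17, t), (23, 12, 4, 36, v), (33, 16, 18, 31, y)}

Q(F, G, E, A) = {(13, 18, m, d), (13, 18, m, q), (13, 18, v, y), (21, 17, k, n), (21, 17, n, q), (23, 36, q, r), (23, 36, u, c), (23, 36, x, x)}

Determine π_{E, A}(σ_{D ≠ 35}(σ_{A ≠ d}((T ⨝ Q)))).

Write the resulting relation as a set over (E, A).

Joining T and Q on F, G yields {(13, 10, 39, 18, d, m, d), (13, 10, 39, 18, d, m, q), (13, 10, 39, 18, d, v, y), (13, 2, 27, 18, t, m, d), (13, 2, 27, 18, t, m, q), (13, 2, 27, 18, t, v, y), (21, 14, 13, 17, x, k, n), (21, 14, 13, 17, x, n, q), (21, 30, 12, 17, q, k, n), (21, 30, 12, 17, q, n, q), (21, 33, 35, 17, w, k, n), (21, 33, 35, 17, w, n, q), (21, 40, 1, 17, t, k, n), (21, 40, 1, 17, t, n, q), (23, 12, 4, 36, v, q, r), (23, 12, 4, 36, v, u, c), (23, 12, 4, 36, v, x, x)}.
Filtering on A ≠ d leaves {(13, 10, 39, 18, d, m, q), (13, 10, 39, 18, d, v, y), (13, 2, 27, 18, t, m, q), (13, 2, 27, 18, t, v, y), (21, 14, 13, 17, x, k, n), (21, 14, 13, 17, x, n, q), (21, 30, 12, 17, q, k, n), (21, 30, 12, 17, q, n, q), (21, 33, 35, 17, w, k, n), (21, 33, 35, 17, w, n, q), (21, 40, 1, 17, t, k, n), (21, 40, 1, 17, t, n, q), (23, 12, 4, 36, v, q, r), (23, 12, 4, 36, v, u, c), (23, 12, 4, 36, v, x, x)}.
Filtering on D ≠ 35 leaves {(13, 10, 39, 18, d, m, q), (13, 10, 39, 18, d, v, y), (13, 2, 27, 18, t, m, q), (13, 2, 27, 18, t, v, y), (21, 14, 13, 17, x, k, n), (21, 14, 13, 17, x, n, q), (21, 30, 12, 17, q, k, n), (21, 30, 12, 17, q, n, q), (21, 40, 1, 17, t, k, n), (21, 40, 1, 17, t, n, q), (23, 12, 4, 36, v, q, r), (23, 12, 4, 36, v, u, c), (23, 12, 4, 36, v, x, x)}.
π[E, A]: project onto (E, A) (6 duplicate(s) eliminated) → {(k, n), (m, q), (n, q), (q, r), (u, c), (v, y), (x, x)}

{(k, n), (m, q), (n, q), (q, r), (u, c), (v, y), (x, x)}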